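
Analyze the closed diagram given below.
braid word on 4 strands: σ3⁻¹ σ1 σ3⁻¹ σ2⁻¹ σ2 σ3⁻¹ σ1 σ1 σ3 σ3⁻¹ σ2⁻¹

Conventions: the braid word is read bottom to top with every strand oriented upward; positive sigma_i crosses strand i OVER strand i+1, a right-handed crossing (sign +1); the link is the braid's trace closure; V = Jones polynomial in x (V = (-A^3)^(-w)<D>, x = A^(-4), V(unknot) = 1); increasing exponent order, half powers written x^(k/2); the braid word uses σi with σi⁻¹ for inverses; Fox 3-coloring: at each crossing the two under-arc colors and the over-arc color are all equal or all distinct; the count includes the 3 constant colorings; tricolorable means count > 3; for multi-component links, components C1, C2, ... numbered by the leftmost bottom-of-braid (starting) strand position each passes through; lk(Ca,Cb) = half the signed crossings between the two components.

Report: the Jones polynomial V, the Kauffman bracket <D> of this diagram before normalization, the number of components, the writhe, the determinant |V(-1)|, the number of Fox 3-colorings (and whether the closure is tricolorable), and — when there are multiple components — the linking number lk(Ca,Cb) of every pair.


V(x) = -x^-3 + x^-2 - x^-1 + 3 - x + x^2 - x^3
bracket: A^-15 - A^-11 + A^-7 - 3A^-3 + A - A^5 + A^9, w = -1
1 component, writhe -1, over 11 crossings
det 9, colorings 27 of 3^11 — tricolorable
observation: w = -1 shifts under R1 moves; the (-A^3)^(1) factor cancels that in V


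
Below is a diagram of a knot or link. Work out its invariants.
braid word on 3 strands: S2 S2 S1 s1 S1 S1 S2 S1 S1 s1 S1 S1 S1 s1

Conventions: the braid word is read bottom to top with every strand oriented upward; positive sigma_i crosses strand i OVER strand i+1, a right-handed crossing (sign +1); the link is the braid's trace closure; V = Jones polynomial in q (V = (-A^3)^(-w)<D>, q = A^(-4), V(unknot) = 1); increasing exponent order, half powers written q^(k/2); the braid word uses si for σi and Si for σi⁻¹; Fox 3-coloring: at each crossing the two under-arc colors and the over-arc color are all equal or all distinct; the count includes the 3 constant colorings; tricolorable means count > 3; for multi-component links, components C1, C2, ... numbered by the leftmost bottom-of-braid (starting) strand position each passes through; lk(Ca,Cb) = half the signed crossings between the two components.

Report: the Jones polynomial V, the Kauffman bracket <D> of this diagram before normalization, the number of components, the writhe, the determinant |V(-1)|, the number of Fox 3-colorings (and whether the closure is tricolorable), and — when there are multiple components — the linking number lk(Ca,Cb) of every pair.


Jones polynomial: V(q) = -q^-8 + q^-5 + q^-3
<D> = A^-12 + A^-4 - A^8; writhe -8
components 1, writhe -8 (14 crossings)
3-colorings: 9 of 3^14, det 3 — tricolorable
note: det 3 = |V(-1)|; divisible by 3, so tricolorable


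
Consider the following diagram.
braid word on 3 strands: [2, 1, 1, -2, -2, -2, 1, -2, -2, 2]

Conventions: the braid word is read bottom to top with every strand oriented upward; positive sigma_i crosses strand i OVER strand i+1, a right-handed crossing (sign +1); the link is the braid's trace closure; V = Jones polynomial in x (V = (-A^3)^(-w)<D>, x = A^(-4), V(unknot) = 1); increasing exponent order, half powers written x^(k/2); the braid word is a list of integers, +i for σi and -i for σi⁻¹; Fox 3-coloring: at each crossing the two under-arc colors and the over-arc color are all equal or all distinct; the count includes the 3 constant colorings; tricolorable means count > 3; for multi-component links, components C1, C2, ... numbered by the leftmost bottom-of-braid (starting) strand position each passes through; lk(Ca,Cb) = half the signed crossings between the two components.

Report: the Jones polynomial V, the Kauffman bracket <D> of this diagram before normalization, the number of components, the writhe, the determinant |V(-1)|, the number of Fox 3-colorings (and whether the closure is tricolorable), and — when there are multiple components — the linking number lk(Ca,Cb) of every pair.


V(x) = -x^-3 + x^-2 - x^-1 + 3 - x + x^2 - x^3
bracket: -A^-12 + A^-8 - A^-4 + 3 - A^4 + A^8 - A^12, w = 0
1 component, writhe 0, over 10 crossings
det 9, colorings 27 of 3^10 — tricolorable
observation: palindromic: swapping x for 1/x fixes V


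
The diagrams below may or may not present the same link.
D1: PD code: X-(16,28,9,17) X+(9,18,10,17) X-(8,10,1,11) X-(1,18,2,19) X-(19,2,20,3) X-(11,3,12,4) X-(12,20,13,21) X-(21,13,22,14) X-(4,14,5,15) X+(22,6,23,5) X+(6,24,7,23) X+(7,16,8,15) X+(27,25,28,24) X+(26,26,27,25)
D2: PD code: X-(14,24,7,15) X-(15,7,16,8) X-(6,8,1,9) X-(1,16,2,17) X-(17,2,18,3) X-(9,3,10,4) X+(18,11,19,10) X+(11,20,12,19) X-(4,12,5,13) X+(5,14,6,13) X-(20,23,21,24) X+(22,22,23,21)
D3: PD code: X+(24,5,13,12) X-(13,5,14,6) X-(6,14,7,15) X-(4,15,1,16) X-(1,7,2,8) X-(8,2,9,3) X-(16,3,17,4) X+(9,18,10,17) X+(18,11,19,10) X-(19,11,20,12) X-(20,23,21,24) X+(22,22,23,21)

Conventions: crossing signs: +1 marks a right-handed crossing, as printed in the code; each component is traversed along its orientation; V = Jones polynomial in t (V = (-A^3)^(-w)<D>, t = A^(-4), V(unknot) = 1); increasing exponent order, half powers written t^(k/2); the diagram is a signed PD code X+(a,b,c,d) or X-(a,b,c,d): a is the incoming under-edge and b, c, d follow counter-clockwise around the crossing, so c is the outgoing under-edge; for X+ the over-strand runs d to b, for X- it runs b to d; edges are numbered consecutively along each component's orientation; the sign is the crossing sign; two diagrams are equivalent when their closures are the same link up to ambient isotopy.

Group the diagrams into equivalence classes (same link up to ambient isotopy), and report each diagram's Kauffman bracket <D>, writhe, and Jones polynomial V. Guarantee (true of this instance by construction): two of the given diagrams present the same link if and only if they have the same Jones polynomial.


classes: {D1, D2, D3}
V(D1) = t^-5 + 2t^-3 + t^-1  [14 crossings, <D> = A^-2 + 2A^6 + A^14, w = -2]
V(D2) = t^-5 + 2t^-3 + t^-1  [12 crossings, <D> = A^-8 + 2 + A^8, w = -4]
D3 (bracket A^-8 + 2 + A^8; 12 crossings at w = -4): V = t^-5 + 2t^-3 + t^-1
note: all 3 diagrams share one V(t), hence one class


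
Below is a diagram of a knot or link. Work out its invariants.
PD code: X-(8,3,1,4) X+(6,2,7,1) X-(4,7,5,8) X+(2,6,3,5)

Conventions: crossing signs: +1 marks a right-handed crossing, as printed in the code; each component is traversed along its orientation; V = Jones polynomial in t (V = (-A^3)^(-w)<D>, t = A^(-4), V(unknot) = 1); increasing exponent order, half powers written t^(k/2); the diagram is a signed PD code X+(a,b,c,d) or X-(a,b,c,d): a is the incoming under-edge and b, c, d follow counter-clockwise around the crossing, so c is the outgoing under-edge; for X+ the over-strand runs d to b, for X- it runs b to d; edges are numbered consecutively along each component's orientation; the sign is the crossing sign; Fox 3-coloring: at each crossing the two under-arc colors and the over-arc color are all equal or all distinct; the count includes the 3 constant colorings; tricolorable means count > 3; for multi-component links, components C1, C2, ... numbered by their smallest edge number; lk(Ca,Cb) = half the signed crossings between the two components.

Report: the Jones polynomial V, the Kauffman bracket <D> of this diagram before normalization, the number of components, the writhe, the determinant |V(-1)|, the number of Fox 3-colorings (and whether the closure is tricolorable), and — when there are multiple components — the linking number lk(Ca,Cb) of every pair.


V = t^-2 - t^-1 + 1 - t + t^2
<D> = A^-8 - A^-4 + 1 - A^4 + A^8 (w = 0)
1 component over 4 crossings, w = 0
3 Fox colorings among 3^4, |V(-1)| = 5: not tricolorable
why: palindromic: swapping t for 1/t fixes V


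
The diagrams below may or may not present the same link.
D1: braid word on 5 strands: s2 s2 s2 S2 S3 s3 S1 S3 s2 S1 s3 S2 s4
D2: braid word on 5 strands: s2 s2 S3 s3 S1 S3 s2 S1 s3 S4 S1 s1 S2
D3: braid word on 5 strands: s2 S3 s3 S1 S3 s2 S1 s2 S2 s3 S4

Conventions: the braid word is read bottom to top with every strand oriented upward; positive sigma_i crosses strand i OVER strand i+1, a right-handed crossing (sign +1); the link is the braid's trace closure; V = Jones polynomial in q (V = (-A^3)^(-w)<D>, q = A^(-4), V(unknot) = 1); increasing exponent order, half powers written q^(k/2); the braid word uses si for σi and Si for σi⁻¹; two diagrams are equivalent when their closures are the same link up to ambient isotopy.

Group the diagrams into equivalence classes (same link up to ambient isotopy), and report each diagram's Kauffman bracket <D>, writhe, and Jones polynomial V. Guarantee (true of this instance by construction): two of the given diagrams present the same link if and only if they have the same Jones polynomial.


equivalence classes: {D1, D2, D3}
D1 (bracket A^5 + A^13; 13 crossings at w = +1): V = -q^(-5/2) - q^(-1/2)
D2 (bracket A^-1 + A^7; 13 crossings at w = -1): V = -q^(-5/2) - q^(-1/2)
V(D3) = -q^(-5/2) - q^(-1/2)  (w -1, c 11, <D> = A^-1 + A^7)
observation: one V(q) for all 3 diagrams — one class (guaranteed)


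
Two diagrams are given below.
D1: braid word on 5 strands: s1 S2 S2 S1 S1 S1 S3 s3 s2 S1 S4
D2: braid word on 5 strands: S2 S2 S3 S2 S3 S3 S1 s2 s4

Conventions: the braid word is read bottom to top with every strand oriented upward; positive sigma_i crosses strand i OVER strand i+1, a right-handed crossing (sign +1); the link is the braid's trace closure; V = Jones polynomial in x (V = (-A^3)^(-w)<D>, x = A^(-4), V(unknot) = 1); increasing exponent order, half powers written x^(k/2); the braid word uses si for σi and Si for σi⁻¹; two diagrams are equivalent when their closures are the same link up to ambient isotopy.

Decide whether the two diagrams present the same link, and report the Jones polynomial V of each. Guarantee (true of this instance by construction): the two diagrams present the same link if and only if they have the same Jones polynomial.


same link: no
V(D1) = x^(-9/2) - x^(-5/2) - x^(-3/2) - x^(-1/2)  [11 crossings, <D> = A^-13 + A^-9 + A^-5 - A^3, w = -5]
V(D2) = -x^(-11/2) + x^(-9/2) - x^(-7/2) - x^(-3/2)  (w -5, c 9, <D> = A^-9 + A^-1 - A^3 + A^7)
note: V(x) takes 2 values over 2 diagrams, fixing the grouping


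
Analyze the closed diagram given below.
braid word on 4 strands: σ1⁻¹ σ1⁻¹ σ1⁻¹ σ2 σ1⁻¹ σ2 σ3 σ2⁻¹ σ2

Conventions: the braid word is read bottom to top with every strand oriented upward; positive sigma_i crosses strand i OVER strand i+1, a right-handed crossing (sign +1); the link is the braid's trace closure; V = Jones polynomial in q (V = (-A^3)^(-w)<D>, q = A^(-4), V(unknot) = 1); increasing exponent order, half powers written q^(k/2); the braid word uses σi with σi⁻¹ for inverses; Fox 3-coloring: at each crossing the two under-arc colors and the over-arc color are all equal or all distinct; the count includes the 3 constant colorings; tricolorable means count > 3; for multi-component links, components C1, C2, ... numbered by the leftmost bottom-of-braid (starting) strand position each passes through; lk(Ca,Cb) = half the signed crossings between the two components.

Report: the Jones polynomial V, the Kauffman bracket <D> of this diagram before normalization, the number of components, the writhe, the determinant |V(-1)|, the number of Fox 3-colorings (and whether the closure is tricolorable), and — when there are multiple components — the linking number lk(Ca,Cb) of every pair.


Jones polynomial: V(q) = q^-5 - 2q^-4 + 2q^-3 - 2q^-2 + 2q^-1 - 1 + q
<D> = -A^-7 + A^-3 - 2A + 2A^5 - 2A^9 + 2A^13 - A^17; writhe -1
components 1, writhe -1 (9 crossings)
3-colorings: 3 of 3^9, det 11 — not tricolorable
note: det 11 = |V(-1)|; not divisible by 3, so not tricolorable


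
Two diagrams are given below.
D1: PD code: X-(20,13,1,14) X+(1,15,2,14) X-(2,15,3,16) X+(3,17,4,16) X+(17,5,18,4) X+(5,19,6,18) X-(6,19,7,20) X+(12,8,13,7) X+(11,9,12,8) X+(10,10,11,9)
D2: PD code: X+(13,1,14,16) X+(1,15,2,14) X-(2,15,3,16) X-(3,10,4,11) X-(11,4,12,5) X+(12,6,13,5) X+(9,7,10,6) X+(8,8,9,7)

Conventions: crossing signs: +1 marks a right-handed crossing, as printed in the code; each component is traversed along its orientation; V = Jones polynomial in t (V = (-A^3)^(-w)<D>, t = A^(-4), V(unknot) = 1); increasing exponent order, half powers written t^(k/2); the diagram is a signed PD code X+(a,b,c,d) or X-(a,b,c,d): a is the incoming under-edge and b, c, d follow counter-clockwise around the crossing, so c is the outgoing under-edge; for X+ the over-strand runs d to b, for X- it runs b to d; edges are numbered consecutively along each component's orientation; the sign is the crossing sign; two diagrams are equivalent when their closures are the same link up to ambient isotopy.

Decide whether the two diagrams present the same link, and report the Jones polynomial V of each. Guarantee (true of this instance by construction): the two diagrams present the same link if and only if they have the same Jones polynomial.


equivalent: yes
V(D1) = 1  (w +4, c 10, <D> = A^12)
V(D2) = 1  [8 crossings, <D> = A^6, w = +2]
key observation: one V(t) for all 2 diagrams — one class (guaranteed)


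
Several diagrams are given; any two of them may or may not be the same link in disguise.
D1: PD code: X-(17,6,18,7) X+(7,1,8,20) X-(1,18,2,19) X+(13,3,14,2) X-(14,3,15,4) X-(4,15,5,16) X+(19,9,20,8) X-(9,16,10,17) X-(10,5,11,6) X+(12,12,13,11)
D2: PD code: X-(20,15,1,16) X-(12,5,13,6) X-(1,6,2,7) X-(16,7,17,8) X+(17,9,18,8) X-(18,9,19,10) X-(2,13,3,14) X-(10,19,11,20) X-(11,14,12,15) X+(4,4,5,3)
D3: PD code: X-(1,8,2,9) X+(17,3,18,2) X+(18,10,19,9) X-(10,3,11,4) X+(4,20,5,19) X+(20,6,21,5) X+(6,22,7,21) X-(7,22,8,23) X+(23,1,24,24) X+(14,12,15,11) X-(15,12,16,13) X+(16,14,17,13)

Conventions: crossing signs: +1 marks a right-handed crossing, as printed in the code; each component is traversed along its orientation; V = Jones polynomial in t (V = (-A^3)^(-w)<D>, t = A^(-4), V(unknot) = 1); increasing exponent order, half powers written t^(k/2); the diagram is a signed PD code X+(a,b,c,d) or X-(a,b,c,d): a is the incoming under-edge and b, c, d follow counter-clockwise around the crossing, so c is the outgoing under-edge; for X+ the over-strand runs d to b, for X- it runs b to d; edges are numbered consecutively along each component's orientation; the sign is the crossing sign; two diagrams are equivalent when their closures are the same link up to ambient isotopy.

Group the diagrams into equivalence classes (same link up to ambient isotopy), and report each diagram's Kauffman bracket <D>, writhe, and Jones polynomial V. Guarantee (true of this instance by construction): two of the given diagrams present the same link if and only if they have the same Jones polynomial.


classes: {D1} | {D2} | {D3}
V(D1) = t^-5 - 2t^-4 + 2t^-3 - 2t^-2 + 2t^-1 - 1 + t  [10 crossings, <D> = A^-10 - A^-6 + 2A^-2 - 2A^2 + 2A^6 - 2A^10 + A^14, w = -2]
V(D2) = -t^-7 + t^-6 - t^-5 + t^-4 + t^-2  (w -6, c 10, <D> = A^-10 + A^-2 - A^2 + A^6 - A^10)
V(D3) = 1  [12 crossings, <D> = A^12, w = +4]
note: 3 values of V(t) split the 3 diagrams


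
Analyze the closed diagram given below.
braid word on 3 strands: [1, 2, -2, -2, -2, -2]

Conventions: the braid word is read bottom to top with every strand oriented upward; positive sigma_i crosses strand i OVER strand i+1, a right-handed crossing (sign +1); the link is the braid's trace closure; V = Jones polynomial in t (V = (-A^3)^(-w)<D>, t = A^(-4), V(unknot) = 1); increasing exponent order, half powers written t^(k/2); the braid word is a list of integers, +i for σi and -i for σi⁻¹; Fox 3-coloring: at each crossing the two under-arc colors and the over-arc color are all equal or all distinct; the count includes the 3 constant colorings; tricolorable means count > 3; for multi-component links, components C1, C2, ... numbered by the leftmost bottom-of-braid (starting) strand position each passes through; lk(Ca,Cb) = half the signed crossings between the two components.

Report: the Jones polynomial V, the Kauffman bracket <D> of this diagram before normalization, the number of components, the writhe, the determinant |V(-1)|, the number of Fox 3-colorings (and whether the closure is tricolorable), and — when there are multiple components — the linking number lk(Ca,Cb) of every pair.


V = -t^-4 + t^-3 + t^-1
<D> = A^-2 + A^6 - A^10 (w = -2)
1 component over 6 crossings, w = -2
9 Fox colorings among 3^6, |V(-1)| = 3: tricolorable
why: det 3 = |V(-1)|; divisible by 3, so tricolorable


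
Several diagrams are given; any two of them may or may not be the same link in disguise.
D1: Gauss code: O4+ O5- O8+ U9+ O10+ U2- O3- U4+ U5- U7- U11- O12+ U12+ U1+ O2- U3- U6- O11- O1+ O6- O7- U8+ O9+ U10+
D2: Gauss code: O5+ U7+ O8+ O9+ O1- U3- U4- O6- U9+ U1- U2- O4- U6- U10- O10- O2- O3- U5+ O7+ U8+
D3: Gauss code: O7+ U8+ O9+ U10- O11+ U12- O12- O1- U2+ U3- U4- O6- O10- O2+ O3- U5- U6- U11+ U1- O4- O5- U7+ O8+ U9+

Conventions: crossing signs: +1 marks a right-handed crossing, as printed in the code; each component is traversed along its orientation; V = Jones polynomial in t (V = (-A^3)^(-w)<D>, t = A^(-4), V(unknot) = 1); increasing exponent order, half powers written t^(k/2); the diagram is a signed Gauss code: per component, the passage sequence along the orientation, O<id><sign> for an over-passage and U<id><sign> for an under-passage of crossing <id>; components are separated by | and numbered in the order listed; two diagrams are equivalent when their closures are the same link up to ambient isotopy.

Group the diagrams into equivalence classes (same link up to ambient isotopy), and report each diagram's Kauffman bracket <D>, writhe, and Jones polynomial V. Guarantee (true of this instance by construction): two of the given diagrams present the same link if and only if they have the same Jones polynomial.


equivalence classes: {D1, D2, D3}
D1 (bracket -A^-12 + A^-8 - A^-4 + 3 - A^4 + A^8 - A^12; 12 crossings at w = 0): V = -t^-3 + t^-2 - t^-1 + 3 - t + t^2 - t^3
D2 (bracket -A^-18 + A^-14 - A^-10 + 3A^-6 - A^-2 + A^2 - A^6; 10 crossings at w = -2): V = -t^-3 + t^-2 - t^-1 + 3 - t + t^2 - t^3
V(D3) = -t^-3 + t^-2 - t^-1 + 3 - t + t^2 - t^3  (w -2, c 12, <D> = -A^-18 + A^-14 - A^-10 + 3A^-6 - A^-2 + A^2 - A^6)
observation: one V(t) for all 3 diagrams — one class (guaranteed)


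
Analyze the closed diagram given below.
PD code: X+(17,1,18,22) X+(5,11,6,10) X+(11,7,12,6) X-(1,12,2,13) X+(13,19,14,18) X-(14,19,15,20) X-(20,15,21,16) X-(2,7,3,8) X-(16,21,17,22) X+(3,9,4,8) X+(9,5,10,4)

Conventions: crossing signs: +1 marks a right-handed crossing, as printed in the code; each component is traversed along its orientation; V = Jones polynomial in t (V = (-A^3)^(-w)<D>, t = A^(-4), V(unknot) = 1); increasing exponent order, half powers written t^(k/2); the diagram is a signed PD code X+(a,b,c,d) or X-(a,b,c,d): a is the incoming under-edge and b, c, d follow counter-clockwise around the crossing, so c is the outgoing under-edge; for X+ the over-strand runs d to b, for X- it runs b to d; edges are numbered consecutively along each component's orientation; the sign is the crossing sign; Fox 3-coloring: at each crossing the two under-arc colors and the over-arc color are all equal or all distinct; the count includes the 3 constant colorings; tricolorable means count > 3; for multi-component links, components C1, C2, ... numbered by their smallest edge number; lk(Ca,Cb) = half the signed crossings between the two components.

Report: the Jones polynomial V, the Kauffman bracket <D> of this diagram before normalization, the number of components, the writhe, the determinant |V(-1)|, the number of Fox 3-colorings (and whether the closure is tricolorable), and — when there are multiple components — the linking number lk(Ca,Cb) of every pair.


V(t) = t + t^3 - t^4
bracket: A^-13 - A^-9 - A^-1, w = +1
1 component, writhe +1, over 11 crossings
det 3, colorings 9 of 3^11 — tricolorable
observation: w = +1 (over 11 crossings) is diagram-only; (-A^3)^(-1) removes it from V


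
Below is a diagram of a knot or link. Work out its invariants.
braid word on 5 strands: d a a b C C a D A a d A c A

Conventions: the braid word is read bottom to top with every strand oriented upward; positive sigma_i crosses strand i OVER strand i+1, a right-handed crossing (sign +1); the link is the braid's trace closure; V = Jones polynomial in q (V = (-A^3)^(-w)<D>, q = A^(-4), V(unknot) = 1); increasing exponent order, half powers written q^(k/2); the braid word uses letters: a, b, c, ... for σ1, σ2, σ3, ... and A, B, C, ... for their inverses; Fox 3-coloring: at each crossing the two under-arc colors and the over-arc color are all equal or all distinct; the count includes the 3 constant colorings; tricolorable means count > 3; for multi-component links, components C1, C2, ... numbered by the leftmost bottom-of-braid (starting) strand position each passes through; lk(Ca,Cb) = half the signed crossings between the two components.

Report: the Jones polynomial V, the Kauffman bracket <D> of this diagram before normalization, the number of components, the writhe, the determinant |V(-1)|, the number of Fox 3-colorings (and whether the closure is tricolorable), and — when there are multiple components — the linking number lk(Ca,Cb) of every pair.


V = 1
<D> = A^6 (w = +2)
1 component over 14 crossings, w = +2
3 Fox colorings among 3^14, |V(-1)| = 1: not tricolorable
why: det 1 = |V(-1)|; not divisible by 3, so not tricolorable


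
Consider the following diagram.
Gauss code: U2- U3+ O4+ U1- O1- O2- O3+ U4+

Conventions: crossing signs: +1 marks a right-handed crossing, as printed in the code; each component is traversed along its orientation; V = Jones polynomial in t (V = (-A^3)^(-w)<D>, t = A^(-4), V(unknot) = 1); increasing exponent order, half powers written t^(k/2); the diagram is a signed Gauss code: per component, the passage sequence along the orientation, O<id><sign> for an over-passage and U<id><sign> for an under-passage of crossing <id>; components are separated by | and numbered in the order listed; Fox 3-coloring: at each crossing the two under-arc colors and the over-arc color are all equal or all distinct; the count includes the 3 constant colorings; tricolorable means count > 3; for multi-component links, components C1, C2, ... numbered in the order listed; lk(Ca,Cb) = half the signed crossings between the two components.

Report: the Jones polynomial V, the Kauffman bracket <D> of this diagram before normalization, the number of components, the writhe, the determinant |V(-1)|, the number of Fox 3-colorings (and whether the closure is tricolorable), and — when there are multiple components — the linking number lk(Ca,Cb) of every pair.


Jones polynomial: V(t) = 1
<D> = 1; writhe 0
components 1, writhe 0 (4 crossings)
3-colorings: 3 of 3^4, det 1 — not tricolorable
note: w = 0 shifts under R1 moves; the (-A^3)^(0) factor cancels that in V


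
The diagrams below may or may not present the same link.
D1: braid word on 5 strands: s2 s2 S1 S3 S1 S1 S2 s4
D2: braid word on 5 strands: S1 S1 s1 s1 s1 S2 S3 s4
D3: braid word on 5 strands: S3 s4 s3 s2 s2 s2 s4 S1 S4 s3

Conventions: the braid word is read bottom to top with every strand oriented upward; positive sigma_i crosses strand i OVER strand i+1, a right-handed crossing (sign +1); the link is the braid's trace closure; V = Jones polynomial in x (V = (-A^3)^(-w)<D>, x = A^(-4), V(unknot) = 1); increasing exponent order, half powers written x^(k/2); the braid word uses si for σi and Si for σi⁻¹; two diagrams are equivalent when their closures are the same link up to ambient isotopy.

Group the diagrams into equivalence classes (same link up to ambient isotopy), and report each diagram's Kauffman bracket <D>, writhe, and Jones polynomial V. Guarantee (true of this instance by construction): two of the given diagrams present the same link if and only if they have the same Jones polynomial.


grouping into links: {D1} | {D2} | {D3}
V(D1) = -x^-4 + x^-3 + x^-1  (w -2, c 8, <D> = A^-2 + A^6 - A^10)
V(D2) = 1  [8 crossings, <D> = 1, w = 0]
D3 (bracket -A^-4 + 1 + A^8; 10 crossings at w = +4): V = x + x^3 - x^4
why: V(x) takes 3 values over 3 diagrams, fixing the grouping


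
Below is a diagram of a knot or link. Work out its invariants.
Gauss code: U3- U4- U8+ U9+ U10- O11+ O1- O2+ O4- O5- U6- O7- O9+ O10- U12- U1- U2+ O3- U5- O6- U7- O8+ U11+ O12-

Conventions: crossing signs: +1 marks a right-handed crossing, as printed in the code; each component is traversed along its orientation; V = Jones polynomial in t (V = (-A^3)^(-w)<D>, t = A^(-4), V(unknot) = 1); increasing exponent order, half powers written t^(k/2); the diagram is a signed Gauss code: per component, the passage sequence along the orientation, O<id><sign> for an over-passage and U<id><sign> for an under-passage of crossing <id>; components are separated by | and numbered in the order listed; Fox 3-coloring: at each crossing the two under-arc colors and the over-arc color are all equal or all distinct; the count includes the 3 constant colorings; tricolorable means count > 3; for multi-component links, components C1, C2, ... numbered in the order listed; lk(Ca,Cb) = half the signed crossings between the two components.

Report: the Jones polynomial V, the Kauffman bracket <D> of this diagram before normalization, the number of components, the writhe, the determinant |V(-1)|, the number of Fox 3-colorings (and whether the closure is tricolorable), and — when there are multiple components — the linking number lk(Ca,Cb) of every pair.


Jones polynomial: V(t) = -t^-6 + t^-5 - t^-4 + 2t^-3 - t^-2 + t^-1
<D> = A^-8 - A^-4 + 2 - A^4 + A^8 - A^12; writhe -4
components 1, writhe -4 (12 crossings)
3-colorings: 3 of 3^12, det 7 — not tricolorable
note: w = -4 shifts under R1 moves; the (-A^3)^(4) factor cancels that in V


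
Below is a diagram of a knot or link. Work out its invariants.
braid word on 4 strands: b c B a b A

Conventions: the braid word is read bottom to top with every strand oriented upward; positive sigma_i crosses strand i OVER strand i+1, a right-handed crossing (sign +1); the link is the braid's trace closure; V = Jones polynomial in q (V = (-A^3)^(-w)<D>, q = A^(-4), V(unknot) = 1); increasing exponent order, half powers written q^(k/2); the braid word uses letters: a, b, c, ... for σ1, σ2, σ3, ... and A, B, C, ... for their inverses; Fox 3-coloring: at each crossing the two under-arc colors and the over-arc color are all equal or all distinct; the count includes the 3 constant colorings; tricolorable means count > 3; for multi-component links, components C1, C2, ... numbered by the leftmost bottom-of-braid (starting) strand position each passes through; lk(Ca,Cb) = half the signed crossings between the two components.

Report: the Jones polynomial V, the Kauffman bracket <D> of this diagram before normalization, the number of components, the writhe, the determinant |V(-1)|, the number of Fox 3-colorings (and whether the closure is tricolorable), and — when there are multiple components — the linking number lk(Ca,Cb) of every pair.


Jones polynomial: V(q) = -q^(-1/2) - q^(1/2)
<D> = -A^4 - A^8; writhe +2
components 2, writhe +2 (6 crossings)
linking number lk(C1,C2) = 0
3-colorings: 9 of 3^6, det 0 — tricolorable
note: |V(-1)| = 0: so tricolorable, since 3 divides 0


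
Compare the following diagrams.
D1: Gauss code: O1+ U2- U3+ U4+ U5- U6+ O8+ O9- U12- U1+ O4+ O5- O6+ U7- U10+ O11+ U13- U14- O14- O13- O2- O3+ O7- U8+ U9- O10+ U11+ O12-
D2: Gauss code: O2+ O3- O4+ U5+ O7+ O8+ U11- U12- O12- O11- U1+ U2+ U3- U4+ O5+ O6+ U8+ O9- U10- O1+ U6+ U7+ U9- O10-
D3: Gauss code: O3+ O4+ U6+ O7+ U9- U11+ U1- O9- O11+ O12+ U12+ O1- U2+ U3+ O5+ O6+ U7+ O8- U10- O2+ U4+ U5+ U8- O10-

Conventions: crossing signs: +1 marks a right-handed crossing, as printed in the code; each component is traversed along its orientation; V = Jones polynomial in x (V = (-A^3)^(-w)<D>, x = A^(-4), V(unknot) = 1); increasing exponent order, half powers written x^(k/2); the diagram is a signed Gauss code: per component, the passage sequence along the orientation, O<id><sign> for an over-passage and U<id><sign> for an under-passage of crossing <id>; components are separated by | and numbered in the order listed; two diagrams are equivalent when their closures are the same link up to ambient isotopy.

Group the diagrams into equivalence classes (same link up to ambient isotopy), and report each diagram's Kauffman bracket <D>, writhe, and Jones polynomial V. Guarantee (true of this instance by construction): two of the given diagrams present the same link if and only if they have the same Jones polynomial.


equivalence classes: {D1} | {D2, D3}
D1 (bracket 1; 14 crossings at w = 0): V = 1
V(D2) = x - x^2 + 2x^3 - x^4 + x^5 - x^6  (w +2, c 12, <D> = -A^-18 + A^-14 - A^-10 + 2A^-6 - A^-2 + A^2)
V(D3) = x - x^2 + 2x^3 - x^4 + x^5 - x^6  (w +4, c 12, <D> = -A^-12 + A^-8 - A^-4 + 2 - A^4 + A^8)
observation: 2 values of V(x) split the 3 diagrams


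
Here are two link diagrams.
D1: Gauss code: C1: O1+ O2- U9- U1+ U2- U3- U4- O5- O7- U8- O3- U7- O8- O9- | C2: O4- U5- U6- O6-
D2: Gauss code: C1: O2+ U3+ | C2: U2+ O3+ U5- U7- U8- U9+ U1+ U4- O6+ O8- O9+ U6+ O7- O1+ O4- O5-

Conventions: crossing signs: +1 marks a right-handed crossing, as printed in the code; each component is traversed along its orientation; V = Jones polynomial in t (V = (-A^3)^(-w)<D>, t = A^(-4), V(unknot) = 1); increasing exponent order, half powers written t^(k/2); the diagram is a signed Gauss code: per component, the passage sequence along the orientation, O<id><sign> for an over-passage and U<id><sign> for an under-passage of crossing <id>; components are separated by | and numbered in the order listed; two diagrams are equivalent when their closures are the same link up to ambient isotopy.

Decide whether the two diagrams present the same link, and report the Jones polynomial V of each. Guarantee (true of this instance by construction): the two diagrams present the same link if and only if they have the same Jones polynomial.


equivalent: no
D1 (bracket A^-15 + 2A^-7 - A^-3 + A - A^5; 9 crossings at w = -7): V = t^(-13/2) - t^(-11/2) + t^(-9/2) - 2t^(-7/2) - t^(-3/2)
V(D2) = -t^(1/2) - t^(5/2)  (w +1, c 9, <D> = A^-7 + A)
key observation: comparing 2 Jones polynomials yields 2 groups


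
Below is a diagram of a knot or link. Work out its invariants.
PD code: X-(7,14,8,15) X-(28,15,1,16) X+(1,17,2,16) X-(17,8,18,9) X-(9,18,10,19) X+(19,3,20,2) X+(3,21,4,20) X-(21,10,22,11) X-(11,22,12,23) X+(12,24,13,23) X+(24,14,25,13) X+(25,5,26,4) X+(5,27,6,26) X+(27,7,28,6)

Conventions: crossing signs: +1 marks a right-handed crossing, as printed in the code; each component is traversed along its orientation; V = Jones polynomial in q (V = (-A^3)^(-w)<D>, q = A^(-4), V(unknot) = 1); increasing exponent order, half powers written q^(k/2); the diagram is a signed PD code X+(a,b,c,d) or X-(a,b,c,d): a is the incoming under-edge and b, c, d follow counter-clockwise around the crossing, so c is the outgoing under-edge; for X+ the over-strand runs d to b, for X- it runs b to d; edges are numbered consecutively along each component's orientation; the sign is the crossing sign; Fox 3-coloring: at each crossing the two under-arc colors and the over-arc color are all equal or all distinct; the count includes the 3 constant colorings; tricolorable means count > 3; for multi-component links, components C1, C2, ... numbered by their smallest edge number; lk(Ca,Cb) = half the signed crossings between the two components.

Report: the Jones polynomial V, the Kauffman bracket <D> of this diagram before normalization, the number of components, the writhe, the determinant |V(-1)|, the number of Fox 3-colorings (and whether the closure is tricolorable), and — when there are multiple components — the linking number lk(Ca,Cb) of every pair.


V(q) = -q^-2 + q^-1 - 1 + 3q - 2q^2 + 3q^3 - 2q^4 + q^5 - q^6
bracket: -A^-18 + A^-14 - 2A^-10 + 3A^-6 - 2A^-2 + 3A^2 - A^6 + A^10 - A^14, w = +2
1 component, writhe +2, over 14 crossings
det 15, colorings 9 of 3^14 — tricolorable
observation: V spans 8 powers of q: at least 8 crossings in any diagram


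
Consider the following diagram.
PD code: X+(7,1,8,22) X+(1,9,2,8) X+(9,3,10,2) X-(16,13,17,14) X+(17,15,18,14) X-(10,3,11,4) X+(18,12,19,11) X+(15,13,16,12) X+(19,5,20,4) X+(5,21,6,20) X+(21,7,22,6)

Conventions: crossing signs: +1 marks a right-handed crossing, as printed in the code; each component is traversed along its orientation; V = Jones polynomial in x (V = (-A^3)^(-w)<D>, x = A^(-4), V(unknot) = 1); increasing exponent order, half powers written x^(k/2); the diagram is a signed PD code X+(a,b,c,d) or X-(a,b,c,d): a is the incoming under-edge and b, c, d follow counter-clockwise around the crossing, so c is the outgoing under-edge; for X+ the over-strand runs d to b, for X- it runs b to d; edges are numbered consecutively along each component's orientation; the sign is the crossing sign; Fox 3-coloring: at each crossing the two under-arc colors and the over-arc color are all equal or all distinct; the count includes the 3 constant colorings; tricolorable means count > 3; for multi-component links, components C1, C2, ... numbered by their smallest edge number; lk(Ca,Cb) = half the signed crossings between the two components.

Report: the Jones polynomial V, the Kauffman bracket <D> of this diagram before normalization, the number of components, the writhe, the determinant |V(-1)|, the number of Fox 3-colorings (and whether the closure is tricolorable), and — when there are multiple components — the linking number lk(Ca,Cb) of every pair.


V(x) = x^2 + x^4 - x^5 + x^6 - x^7
bracket: A^-7 - A^-3 + A - A^5 - A^13, w = +7
1 component, writhe +7, over 11 crossings
det 5, colorings 3 of 3^11 — not tricolorable
observation: w = +7 (over 11 crossings) is diagram-only; (-A^3)^(-7) removes it from V


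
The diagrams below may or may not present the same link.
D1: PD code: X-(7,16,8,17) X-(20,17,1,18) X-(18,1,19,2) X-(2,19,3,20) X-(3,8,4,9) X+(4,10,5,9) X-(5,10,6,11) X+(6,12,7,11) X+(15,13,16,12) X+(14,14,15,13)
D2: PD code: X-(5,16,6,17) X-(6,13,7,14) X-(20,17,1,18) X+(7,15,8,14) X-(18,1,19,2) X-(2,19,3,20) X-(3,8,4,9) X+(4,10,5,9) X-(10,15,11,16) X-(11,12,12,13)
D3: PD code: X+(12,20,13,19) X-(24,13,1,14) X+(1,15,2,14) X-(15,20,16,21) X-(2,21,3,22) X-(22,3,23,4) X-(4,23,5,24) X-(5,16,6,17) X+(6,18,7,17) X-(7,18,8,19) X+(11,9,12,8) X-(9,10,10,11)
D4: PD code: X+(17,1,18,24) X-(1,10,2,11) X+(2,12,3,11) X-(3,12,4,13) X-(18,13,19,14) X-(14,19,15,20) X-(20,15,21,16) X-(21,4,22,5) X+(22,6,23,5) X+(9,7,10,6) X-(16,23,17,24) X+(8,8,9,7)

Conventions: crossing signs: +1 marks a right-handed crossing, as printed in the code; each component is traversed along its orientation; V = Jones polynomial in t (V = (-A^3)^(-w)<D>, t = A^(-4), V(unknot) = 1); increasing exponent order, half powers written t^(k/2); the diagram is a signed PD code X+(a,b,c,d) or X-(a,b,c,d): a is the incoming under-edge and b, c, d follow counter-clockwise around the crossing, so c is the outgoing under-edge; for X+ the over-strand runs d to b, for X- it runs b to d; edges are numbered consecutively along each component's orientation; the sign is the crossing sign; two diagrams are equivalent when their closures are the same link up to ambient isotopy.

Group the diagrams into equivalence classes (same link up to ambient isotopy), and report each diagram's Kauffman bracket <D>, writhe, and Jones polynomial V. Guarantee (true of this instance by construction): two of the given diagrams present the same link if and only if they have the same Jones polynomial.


grouping into links: {D1, D2, D3, D4}
V(D1) = -t^-4 + t^-3 + t^-1  (w -2, c 10, <D> = A^-2 + A^6 - A^10)
V(D2) = -t^-4 + t^-3 + t^-1  [10 crossings, <D> = A^-14 + A^-6 - A^-2, w = -6]
D3 (bracket A^-8 + 1 - A^4; 12 crossings at w = -4): V = -t^-4 + t^-3 + t^-1
V(D4) = -t^-4 + t^-3 + t^-1  [12 crossings, <D> = A^-2 + A^6 - A^10, w = -2]
why: one V(t) for all 4 diagrams — one class (guaranteed)


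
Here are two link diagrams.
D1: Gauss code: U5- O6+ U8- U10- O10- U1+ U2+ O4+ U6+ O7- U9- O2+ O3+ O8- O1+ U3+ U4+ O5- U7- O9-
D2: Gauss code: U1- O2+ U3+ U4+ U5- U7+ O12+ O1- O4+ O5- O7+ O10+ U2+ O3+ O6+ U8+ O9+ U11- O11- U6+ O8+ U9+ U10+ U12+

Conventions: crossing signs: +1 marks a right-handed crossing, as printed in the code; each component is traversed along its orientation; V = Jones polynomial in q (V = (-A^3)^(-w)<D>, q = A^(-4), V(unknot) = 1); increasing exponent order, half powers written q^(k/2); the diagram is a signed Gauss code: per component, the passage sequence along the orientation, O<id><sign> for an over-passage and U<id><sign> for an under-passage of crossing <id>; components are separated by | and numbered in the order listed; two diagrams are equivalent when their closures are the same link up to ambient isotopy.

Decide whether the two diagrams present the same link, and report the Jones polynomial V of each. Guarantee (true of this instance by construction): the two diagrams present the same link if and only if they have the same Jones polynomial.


same link: no
V(D1) = -q^-3 + 2q^-2 - 2q^-1 + 3 - 2q + 2q^2 - q^3  [10 crossings, <D> = -A^-12 + 2A^-8 - 2A^-4 + 3 - 2A^4 + 2A^8 - A^12, w = 0]
V(D2) = q^2 + 2q^4 - 2q^5 + q^6 - 2q^7 + q^8  (w +6, c 12, <D> = A^-14 - 2A^-10 + A^-6 - 2A^-2 + 2A^2 + A^10)
note: 2 classes among 2 diagrams; unequal V(q) rules out equality


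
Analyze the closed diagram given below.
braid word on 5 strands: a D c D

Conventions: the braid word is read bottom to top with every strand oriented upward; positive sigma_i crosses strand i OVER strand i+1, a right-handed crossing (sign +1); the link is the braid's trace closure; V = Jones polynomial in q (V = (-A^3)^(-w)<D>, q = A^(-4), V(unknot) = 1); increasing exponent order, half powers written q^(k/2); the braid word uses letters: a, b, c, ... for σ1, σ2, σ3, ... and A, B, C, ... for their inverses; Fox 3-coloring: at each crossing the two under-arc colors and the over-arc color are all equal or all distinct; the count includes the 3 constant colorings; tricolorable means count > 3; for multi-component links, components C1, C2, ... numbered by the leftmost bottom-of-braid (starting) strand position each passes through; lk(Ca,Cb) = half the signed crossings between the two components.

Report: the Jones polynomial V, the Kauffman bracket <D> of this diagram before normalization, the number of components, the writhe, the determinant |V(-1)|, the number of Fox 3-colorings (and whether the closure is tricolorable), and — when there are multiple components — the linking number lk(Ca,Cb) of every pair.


V = q^-3 + q^-2 + q^-1 + 1
<D> = 1 + A^4 + A^8 + A^12 (w = 0)
3 components over 4 crossings, w = 0
lk(C1,C2): 0
lk(C1,C3) = 0
linking number lk(C2,C3) = -1
9 Fox colorings among 3^4, |V(-1)| = 0: tricolorable
why: det 0 = |V(-1)|; divisible by 3, so tricolorable


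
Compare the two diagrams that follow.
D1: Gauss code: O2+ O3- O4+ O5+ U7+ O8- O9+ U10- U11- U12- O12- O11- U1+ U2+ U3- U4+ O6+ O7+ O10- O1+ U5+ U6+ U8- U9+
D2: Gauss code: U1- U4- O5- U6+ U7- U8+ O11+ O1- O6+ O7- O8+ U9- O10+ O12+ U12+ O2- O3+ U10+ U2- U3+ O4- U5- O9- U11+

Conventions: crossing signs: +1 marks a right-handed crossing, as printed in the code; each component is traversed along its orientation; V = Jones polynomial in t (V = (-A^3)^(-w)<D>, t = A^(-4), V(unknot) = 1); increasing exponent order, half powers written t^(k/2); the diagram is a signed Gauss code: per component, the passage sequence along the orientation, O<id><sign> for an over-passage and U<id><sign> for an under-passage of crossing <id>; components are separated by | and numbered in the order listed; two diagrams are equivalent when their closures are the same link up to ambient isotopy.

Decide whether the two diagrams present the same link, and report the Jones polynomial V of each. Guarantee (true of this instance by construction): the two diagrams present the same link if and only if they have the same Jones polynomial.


equivalent: no
D1 (bracket -A^-10 + A^-6 + A^2; 12 crossings at w = +2): V = t + t^3 - t^4
V(D2) = -t^-4 + t^-3 + t^-1  [12 crossings, <D> = A^4 + A^12 - A^16, w = 0]
observation: V(t) takes 2 values over 2 diagrams, fixing the grouping
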